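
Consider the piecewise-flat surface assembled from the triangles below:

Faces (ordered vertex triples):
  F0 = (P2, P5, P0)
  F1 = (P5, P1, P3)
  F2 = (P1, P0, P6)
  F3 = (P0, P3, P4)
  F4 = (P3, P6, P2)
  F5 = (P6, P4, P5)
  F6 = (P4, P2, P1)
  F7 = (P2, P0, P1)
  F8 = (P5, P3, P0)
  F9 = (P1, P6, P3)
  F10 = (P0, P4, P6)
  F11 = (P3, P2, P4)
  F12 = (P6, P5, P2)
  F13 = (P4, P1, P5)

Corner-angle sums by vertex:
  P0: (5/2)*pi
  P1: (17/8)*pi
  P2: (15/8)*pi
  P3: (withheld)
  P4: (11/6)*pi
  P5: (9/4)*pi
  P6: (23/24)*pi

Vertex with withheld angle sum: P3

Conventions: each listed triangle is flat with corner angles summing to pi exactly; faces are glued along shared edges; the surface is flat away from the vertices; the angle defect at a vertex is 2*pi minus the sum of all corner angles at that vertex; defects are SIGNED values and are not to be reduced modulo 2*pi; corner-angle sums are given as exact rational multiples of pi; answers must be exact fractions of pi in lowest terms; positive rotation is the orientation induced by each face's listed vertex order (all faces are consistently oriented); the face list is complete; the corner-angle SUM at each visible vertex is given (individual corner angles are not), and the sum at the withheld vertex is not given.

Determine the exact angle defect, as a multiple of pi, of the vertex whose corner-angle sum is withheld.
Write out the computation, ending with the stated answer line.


V = 7, E = 21, F = 14; chi = V - E + F = 0
Gauss-Bonnet: total defect = 2*pi*chi = 0; visible defects sum to (11/24)*pi

Answer: defect(P3) = (-11/24)*pi


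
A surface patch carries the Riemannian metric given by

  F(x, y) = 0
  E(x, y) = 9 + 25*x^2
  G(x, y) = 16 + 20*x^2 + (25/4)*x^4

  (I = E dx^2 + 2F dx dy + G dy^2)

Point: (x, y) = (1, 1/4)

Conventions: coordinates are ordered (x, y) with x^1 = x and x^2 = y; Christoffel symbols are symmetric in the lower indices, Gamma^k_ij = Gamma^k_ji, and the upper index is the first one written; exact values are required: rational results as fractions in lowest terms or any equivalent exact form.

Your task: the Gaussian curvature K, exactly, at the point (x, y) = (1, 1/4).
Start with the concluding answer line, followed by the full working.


Answer: K = -45/7514

E = 34, F = 0, G = 169/4, EG - F^2 = 2873/2 at the point
E_x = 50, E_y = 0, F_x = 0, F_y = 0, G_x = 65, G_y = 0
E_yy = 0, F_xy = 0, G_xx = 115
Apply the Brioschi formula K = (det M1 - det M2)/(EG - F^2)^2 over the derivative matrices of E, F, G.
M1 = [[-E_yy/2 + F_xy - G_xx/2, E_x/2, F_x - E_y/2], [F_y - G_x/2, E, F], [G_y/2, F, G]] = [[-115/2, 25, 0], [-65/2, 34, 0], [0, 0, 169/4]]; det M1 = -386165/8
M2 = [[0, E_y/2, G_x/2], [E_y/2, E, F], [G_x/2, F, G]] = [[0, 0, 65/2], [0, 34, 0], [65/2, 0, 169/4]]; det M2 = -71825/2
det M1 - det M2 = -98865/8; K = -98865/8 / (2873/2)^2 = -45/7514


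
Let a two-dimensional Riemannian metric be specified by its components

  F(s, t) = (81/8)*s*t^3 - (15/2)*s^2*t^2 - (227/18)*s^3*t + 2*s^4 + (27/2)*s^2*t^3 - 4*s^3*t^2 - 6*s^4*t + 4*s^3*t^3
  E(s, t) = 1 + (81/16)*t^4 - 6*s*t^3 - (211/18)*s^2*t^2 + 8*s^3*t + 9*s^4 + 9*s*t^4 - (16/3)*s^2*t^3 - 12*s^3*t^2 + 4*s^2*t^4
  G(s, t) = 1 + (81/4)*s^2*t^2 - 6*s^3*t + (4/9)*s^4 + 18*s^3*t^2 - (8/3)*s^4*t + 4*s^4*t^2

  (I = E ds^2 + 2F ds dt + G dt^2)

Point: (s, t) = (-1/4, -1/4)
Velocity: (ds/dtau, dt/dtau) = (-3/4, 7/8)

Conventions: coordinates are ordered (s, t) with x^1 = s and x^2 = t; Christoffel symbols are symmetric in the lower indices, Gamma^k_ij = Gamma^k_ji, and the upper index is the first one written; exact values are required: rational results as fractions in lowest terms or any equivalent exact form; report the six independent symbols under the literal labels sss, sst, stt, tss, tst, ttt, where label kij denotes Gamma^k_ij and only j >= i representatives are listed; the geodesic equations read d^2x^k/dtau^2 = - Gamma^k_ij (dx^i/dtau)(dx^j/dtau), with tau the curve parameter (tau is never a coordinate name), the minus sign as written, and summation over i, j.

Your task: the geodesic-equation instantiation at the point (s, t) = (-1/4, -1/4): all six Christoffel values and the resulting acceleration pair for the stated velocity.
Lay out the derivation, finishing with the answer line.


E = 37825/36864, F = -155/4608, G = 601/576 at the point
E_s = -1457/2304, E_t = 403/2304, F_s = 761/1536, F_t = 7/144, G_s = -65/288, G_t = -5/12
EG - F^2 = 39425/36864;  g^inv = (36864/39425) * [[601/576, 155/4608], [155/4608, 37825/36864]]
first-kind symbols [ij,l] = (1/2)(d_i g_jl + d_j g_il - d_l g_ij): [ss,s] = E_s/2 = -1457/4608, [ss,t] = F_s - E_t/2 = 235/576, [st,s] = E_t/2 = 403/4608, [st,t] = G_s/2 = -65/576, [tt,s] = F_t - G_s/2 = 31/192, [tt,t] = G_t/2 = -5/24
Gamma^s_ij = (G*[ij,s] - F*[ij,t])/(EG - F^2), Gamma^t_ij = (E*[ij,t] - F*[ij,s])/(EG - F^2)
Gamma_sss = -11656/39425, Gamma_sst = 3224/39425, Gamma_stt = 5952/39425, Gamma_tss = 3008/7885, Gamma_tst = -832/7885, Gamma_ttt = -1536/7885
d^2s/dtau^2 = -(Gamma_sss*(-3/4)^2 + 2*Gamma_sst*(-3/4)*(7/8) + Gamma_stt*(7/8)^2) = 6231/39425
d^2t/dtau^2 = -(Gamma_tss*(-3/4)^2 + 2*Gamma_tst*(-3/4)*(7/8) + Gamma_ttt*(7/8)^2) = -1608/7885

Answer: Gamma_sss = -11656/39425, Gamma_sst = 3224/39425, Gamma_stt = 5952/39425, Gamma_tss = 3008/7885, Gamma_tst = -832/7885, Gamma_ttt = -1536/7885; accelerations (d^2s/dtau^2, d^2t/dtau^2) = (6231/39425, -1608/7885)


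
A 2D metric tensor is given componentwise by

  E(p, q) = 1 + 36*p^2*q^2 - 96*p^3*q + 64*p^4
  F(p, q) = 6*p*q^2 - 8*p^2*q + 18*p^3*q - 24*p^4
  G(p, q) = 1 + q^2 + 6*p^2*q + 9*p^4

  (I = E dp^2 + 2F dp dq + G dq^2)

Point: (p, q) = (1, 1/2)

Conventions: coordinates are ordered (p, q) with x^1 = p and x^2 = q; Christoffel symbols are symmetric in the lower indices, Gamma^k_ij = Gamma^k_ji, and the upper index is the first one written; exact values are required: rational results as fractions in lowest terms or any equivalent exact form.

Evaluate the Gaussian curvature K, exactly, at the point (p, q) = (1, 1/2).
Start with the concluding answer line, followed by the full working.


Answer: K = -784/23409

E = 26, F = -35/2, G = 53/4, EG - F^2 = 153/4 at the point
E_p = 130, E_q = -60, F_p = -151/2, F_q = 16, G_p = 42, G_q = 7
E_qq = 72, F_pq = 44, G_pp = 114
Evaluate Brioschi's two determinant matrices M1, M2 and divide by (EG - F^2)^2.
M1 = [[-E_qq/2 + F_pq - G_pp/2, E_p/2, F_p - E_q/2], [F_q - G_p/2, E, F], [G_q/2, F, G]] = [[-49, 65, -91/2], [-5, 26, -35/2], [7/2, -35/2, 53/4]]; det M1 = -1390
M2 = [[0, E_q/2, G_p/2], [E_q/2, E, F], [G_p/2, F, G]] = [[0, -30, 21], [-30, 26, -35/2], [21, -35/2, 53/4]]; det M2 = -1341
det M1 - det M2 = -49; K = -49 / (153/4)^2 = -784/23409


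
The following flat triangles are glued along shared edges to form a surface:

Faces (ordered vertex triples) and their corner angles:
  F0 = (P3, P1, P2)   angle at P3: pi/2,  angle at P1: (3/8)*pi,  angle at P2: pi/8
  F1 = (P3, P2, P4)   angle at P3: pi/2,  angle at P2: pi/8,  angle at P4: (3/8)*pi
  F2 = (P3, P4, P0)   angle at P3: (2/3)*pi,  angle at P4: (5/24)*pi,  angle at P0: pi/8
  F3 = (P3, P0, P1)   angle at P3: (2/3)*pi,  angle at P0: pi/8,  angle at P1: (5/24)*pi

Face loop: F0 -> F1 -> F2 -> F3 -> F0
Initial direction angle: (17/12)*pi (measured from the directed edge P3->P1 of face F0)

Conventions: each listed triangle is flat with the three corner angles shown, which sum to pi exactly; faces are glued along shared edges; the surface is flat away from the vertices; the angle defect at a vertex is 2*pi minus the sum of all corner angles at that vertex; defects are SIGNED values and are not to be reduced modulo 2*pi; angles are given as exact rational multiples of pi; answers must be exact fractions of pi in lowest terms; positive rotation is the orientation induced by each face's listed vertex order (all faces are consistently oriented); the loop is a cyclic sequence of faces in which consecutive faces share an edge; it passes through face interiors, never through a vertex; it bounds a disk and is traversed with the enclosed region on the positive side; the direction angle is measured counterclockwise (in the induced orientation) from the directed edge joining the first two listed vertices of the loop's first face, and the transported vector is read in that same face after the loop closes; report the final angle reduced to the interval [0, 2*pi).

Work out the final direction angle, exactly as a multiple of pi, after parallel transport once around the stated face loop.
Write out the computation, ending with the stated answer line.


enclosed vertex P3: corner angles sum to (7/3)*pi, defect = 2*pi - (7/3)*pi = -pi/3
transport around the loop rotates by the sum of enclosed defects; add to the initial angle mod 2*pi
final angle = (17/12)*pi - pi/3 = (13/12)*pi (mod 2*pi)

Answer: final direction angle = (13/12)*pi


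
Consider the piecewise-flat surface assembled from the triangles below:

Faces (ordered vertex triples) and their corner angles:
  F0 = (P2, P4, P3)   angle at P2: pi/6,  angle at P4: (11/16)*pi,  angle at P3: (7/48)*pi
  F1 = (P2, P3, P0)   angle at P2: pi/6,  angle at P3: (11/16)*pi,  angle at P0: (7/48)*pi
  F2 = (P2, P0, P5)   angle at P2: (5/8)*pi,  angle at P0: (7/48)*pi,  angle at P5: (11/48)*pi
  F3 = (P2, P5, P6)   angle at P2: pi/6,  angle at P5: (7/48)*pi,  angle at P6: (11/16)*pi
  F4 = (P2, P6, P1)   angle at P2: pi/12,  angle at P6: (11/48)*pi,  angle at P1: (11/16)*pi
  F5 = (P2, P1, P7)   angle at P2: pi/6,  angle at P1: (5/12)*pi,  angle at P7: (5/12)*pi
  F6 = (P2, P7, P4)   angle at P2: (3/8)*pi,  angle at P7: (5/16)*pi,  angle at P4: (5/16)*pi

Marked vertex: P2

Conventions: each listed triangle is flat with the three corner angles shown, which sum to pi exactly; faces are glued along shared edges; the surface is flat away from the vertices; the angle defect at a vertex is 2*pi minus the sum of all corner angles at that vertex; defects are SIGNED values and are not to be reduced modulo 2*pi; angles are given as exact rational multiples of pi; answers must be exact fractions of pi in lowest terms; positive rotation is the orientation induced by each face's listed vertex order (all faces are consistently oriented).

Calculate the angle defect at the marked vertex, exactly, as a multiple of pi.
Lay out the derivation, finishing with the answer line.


Sum of corner angles at P2: (7/4)*pi
defect = 2*pi - (7/4)*pi

Answer: defect(P2) = pi/4


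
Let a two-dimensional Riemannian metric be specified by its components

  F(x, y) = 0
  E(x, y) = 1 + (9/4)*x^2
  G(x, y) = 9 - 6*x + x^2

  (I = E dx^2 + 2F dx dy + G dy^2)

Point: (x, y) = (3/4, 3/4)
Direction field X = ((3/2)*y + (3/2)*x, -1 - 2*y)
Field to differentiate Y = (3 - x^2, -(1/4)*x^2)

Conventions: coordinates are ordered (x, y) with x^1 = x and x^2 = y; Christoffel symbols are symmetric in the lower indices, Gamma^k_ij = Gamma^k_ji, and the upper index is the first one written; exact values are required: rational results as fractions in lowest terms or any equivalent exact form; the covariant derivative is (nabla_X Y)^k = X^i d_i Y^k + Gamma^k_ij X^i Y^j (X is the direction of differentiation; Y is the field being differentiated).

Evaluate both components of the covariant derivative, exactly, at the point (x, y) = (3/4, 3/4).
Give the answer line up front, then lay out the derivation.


Answer: (nabla_X Y)^x = 2457/2320, (nabla_X Y)^y = 385/192

E = 145/64, F = 0, G = 81/16 at the point
E_x = 27/8, E_y = 0, F_x = 0, F_y = 0, G_x = -9/2, G_y = 0
EG - F^2 = 11745/1024;  g^inv = (1024/11745) * [[81/16, 0], [0, 145/64]]
first-kind symbols [ij,l] = (1/2)(d_i g_jl + d_j g_il - d_l g_ij): [xx,x] = E_x/2 = 27/16, [xx,y] = F_x - E_y/2 = 0, [xy,x] = E_y/2 = 0, [xy,y] = G_x/2 = -9/4, [yy,x] = F_y - G_x/2 = 9/4, [yy,y] = G_y/2 = 0
Gamma^x_ij = (G*[ij,x] - F*[ij,y])/(EG - F^2), Gamma^y_ij = (E*[ij,y] - F*[ij,x])/(EG - F^2)
Gamma_xxx = 108/145, Gamma_xxy = 0, Gamma_xyy = 144/145, Gamma_yxx = 0, Gamma_yxy = -4/9, Gamma_yyy = 0
X = (9/4, -5/2), Y = (39/16, -9/64) at the point


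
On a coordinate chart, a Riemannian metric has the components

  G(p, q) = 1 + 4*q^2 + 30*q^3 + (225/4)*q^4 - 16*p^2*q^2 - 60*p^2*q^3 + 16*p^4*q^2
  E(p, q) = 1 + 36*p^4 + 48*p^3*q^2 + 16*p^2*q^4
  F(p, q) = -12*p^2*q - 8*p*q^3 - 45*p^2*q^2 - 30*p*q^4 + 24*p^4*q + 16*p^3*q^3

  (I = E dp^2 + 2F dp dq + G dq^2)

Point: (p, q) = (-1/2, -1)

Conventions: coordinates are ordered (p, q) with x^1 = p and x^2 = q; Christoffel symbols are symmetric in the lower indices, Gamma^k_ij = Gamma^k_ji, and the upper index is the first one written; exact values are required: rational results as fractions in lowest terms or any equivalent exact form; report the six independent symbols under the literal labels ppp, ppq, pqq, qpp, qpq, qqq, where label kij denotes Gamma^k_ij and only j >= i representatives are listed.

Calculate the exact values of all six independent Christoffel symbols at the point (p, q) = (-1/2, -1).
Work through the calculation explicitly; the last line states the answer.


E = 5/4, F = 13/4, G = 173/4 at the point
E_p = 2, E_q = -4, F_p = 11, F_q = -33, G_p = -52, G_q = -182
EG - F^2 = 87/2;  g^inv = (2/87) * [[173/4, -13/4], [-13/4, 5/4]]
first-kind symbols [ij,l] = (1/2)(d_i g_jl + d_j g_il - d_l g_ij): [pp,p] = E_p/2 = 1, [pp,q] = F_p - E_q/2 = 13, [pq,p] = E_q/2 = -2, [pq,q] = G_p/2 = -26, [qq,p] = F_q - G_p/2 = -7, [qq,q] = G_q/2 = -91
Gamma^p_ij = (G*[ij,p] - F*[ij,q])/(EG - F^2), Gamma^q_ij = (E*[ij,q] - F*[ij,p])/(EG - F^2)

Answer: Gamma_ppp = 2/87, Gamma_ppq = -4/87, Gamma_pqq = -14/87, Gamma_qpp = 26/87, Gamma_qpq = -52/87, Gamma_qqq = -182/87


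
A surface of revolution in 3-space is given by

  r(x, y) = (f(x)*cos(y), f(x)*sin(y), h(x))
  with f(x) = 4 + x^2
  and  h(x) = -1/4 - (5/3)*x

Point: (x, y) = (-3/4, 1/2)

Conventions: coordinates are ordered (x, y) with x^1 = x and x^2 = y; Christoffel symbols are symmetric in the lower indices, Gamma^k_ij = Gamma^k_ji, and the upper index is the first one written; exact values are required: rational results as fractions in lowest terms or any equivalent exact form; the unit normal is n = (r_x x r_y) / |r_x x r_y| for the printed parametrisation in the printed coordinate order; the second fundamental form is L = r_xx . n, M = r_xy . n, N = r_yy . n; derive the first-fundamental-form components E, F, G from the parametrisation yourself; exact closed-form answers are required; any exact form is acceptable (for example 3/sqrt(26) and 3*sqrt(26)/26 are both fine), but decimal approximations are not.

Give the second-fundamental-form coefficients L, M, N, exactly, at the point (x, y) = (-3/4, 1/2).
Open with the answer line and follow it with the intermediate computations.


Answer: L = 20*sqrt(181)/181, M = 0, N = -365*sqrt(181)/1448

f = 73/16, f' = -3/2, f'' = 2, h' = -5/3, h'' = 0
E = 181/36, F = 0, G = 5329/256; answer radicand W^2 = 181/36
unnormalised second-form numerators: l = 10/3, m = 0, n = -365/48; L = l/sqrt(181/36), and similarly M = m/sqrt(W^2), N = n/sqrt(W^2)


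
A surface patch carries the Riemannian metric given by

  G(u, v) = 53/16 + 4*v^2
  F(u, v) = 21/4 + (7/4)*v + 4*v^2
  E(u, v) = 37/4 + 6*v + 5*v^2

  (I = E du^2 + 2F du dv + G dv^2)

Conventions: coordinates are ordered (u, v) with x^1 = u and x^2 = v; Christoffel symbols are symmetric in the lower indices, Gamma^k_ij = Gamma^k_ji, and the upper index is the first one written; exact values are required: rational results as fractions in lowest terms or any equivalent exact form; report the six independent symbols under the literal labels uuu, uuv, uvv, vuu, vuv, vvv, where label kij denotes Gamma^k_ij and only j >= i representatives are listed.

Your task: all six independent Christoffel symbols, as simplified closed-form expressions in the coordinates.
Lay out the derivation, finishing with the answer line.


E = 37/4 + 6*v + 5*v^2; F = 21/4 + (7/4)*v + 4*v^2; G = 53/16 + 4*v^2
Gamma^k_ij = (1/2) g^{kl} (d_i g_jl + d_j g_il - d_l g_ij), with g^inv = (1/(EG-F^2)) [[G, -F], [-F, E]]
first partials: E_u = 0, E_v = 6 + 10*v, F_u = 0, F_v = 7/4 + 8*v, G_u = 0, G_v = 8*v
D = EG - F^2 = 197/64 + (3/2)*v + (17/2)*v^2 + 10*v^3 + 4*v^4
expanded: Gamma^u_uu = (G E_u - 2F F_u + F E_v)/(2D), Gamma^u_uv = (G E_v - F G_u)/(2D), Gamma^u_vv = (2G F_v - G G_u - F G_v)/(2D), Gamma^v_uu = (2E F_u - E E_v - F E_u)/(2D), Gamma^v_uv = (E G_u - F E_v)/(2D), Gamma^v_vv = (E G_v - 2F F_v + F G_u)/(2D); substitute and cancel common factors

Answer: Gamma_uuu = (1280*v^3 + 1328*v^2 + 2016*v + 1008)/(256*v^4 + 640*v^3 + 544*v^2 + 96*v + 197), Gamma_uuv = (1280*v^3 + 768*v^2 + 1060*v + 636)/(256*v^4 + 640*v^3 + 544*v^2 + 96*v + 197), Gamma_uvv = (1024*v^3 + 352*v + 371)/(256*v^4 + 640*v^3 + 544*v^2 + 96*v + 197), Gamma_vuu = (-1600*v^3 - 2880*v^2 - 4112*v - 1776)/(256*v^4 + 640*v^3 + 544*v^2 + 96*v + 197), Gamma_vuv = (-1280*v^3 - 1328*v^2 - 2016*v - 1008)/(256*v^4 + 640*v^3 + 544*v^2 + 96*v + 197), Gamma_vvv = (-768*v^3 + 192*v^2 - 516*v - 588)/(256*v^4 + 640*v^3 + 544*v^2 + 96*v + 197)


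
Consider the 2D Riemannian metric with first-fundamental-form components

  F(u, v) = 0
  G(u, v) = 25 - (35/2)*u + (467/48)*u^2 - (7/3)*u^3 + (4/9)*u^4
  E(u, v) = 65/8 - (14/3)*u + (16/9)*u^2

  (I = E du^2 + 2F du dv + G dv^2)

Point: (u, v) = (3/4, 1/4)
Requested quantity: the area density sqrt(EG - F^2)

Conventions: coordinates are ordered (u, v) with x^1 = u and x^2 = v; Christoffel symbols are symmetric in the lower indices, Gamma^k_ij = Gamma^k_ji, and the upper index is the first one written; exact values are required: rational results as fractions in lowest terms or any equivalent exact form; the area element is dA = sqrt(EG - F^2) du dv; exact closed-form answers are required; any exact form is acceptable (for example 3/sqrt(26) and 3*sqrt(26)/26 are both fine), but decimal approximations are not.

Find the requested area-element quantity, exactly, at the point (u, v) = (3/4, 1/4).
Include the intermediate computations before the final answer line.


E = 45/8, F = 0, G = 4225/256; EG - F^2 = 190125/2048

Answer: sqrt(EG - F^2) = 195*sqrt(10)/64


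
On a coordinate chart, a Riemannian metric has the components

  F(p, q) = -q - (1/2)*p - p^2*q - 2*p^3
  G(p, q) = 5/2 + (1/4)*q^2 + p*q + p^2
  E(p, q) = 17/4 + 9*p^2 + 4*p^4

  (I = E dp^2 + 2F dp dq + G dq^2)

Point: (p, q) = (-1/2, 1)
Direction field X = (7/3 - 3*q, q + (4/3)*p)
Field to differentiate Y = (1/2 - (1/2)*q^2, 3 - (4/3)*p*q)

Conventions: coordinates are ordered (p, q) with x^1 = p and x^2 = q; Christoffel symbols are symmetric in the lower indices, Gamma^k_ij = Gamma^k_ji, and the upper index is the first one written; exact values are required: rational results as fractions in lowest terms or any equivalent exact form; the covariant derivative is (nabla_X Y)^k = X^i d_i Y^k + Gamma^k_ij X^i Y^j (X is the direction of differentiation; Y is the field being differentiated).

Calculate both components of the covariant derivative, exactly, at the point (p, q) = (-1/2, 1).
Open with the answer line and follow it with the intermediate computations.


Answer: (nabla_X Y)^p = -1333/2349, (nabla_X Y)^q = 815/783

E = 27/4, F = -3/4, G = 5/2 at the point
E_p = -11, E_q = 0, F_p = -1, F_q = -5/4, G_p = 0, G_q = 0
EG - F^2 = 261/16;  g^inv = (16/261) * [[5/2, 3/4], [3/4, 27/4]]
first-kind symbols [ij,l] = (1/2)(d_i g_jl + d_j g_il - d_l g_ij): [pp,p] = E_p/2 = -11/2, [pp,q] = F_p - E_q/2 = -1, [pq,p] = E_q/2 = 0, [pq,q] = G_p/2 = 0, [qq,p] = F_q - G_p/2 = -5/4, [qq,q] = G_q/2 = 0
Gamma^p_ij = (G*[ij,p] - F*[ij,q])/(EG - F^2), Gamma^q_ij = (E*[ij,q] - F*[ij,p])/(EG - F^2)
Gamma_ppp = -8/9, Gamma_ppq = 0, Gamma_pqq = -50/261, Gamma_qpp = -2/3, Gamma_qpq = 0, Gamma_qqq = -5/87
X = (-2/3, 1/3), Y = (0, 11/3) at the point


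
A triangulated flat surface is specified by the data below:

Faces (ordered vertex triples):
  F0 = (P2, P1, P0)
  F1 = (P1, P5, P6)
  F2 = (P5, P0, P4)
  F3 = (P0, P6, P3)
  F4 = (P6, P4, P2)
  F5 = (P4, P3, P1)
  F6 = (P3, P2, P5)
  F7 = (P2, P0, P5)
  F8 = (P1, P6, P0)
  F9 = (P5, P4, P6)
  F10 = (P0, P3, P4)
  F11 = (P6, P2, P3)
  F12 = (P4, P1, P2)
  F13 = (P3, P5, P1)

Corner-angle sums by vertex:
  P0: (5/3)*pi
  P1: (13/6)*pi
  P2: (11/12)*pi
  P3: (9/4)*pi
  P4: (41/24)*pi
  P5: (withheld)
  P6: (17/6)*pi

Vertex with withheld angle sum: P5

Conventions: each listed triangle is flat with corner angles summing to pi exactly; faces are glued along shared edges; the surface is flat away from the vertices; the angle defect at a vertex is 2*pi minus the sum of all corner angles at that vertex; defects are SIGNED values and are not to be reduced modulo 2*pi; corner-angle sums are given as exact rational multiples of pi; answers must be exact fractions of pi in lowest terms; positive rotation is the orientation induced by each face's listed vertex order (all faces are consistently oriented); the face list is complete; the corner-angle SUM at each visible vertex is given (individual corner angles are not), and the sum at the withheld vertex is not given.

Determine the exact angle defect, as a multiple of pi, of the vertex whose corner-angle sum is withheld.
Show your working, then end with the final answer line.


V = 7, E = 21, F = 14; chi = V - E + F = 0
Gauss-Bonnet: total defect = 2*pi*chi = 0; visible defects sum to (11/24)*pi

Answer: defect(P5) = (-11/24)*pi


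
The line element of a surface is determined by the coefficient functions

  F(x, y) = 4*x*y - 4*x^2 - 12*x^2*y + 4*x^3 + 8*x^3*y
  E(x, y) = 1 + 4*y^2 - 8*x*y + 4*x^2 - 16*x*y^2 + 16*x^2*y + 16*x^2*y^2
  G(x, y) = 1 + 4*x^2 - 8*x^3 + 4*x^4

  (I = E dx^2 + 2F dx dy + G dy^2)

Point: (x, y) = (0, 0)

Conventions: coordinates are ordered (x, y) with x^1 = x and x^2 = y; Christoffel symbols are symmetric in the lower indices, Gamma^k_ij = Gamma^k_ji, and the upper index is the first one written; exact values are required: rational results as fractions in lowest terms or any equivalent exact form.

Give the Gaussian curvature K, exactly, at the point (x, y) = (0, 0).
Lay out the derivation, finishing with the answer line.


E = 1, F = 0, G = 1, EG - F^2 = 1 at the point
E_x = 0, E_y = 0, F_x = 0, F_y = 0, G_x = 0, G_y = 0
E_yy = 8, F_xy = 4, G_xx = 8
Apply the Brioschi formula K = (det M1 - det M2)/(EG - F^2)^2 over the derivative matrices of E, F, G.
M1 = [[-E_yy/2 + F_xy - G_xx/2, E_x/2, F_x - E_y/2], [F_y - G_x/2, E, F], [G_y/2, F, G]] = [[-4, 0, 0], [0, 1, 0], [0, 0, 1]]; det M1 = -4
M2 = [[0, E_y/2, G_x/2], [E_y/2, E, F], [G_x/2, F, G]] = [[0, 0, 0], [0, 1, 0], [0, 0, 1]]; det M2 = 0
det M1 - det M2 = -4; K = -4 / (1)^2 = -4

Answer: K = -4


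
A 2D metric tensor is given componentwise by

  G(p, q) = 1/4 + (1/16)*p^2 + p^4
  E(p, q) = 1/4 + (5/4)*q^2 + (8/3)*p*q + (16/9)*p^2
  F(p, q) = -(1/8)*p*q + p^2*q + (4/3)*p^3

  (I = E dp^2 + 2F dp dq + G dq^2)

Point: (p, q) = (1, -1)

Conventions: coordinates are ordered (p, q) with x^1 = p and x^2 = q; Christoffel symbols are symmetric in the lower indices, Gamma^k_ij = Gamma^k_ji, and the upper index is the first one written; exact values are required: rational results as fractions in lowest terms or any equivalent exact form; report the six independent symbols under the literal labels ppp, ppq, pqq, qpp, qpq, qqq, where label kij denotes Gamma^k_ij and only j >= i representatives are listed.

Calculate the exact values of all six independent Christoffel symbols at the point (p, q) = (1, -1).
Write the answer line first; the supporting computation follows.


Answer: Gamma_ppp = -203/341, Gamma_ppq = -963/682, Gamma_pqq = -3591/1364, Gamma_qpp = 164/93, Gamma_qpq = 64/31, Gamma_qqq = 57/62

E = 11/18, F = 11/24, G = 21/16 at the point
E_p = 8/9, E_q = 1/6, F_p = 17/8, F_q = 7/8, G_p = 33/8, G_q = 0
EG - F^2 = 341/576;  g^inv = (576/341) * [[21/16, -11/24], [-11/24, 11/18]]
first-kind symbols [ij,l] = (1/2)(d_i g_jl + d_j g_il - d_l g_ij): [pp,p] = E_p/2 = 4/9, [pp,q] = F_p - E_q/2 = 49/24, [pq,p] = E_q/2 = 1/12, [pq,q] = G_p/2 = 33/16, [qq,p] = F_q - G_p/2 = -19/16, [qq,q] = G_q/2 = 0
Gamma^p_ij = (G*[ij,p] - F*[ij,q])/(EG - F^2), Gamma^q_ij = (E*[ij,q] - F*[ij,p])/(EG - F^2)


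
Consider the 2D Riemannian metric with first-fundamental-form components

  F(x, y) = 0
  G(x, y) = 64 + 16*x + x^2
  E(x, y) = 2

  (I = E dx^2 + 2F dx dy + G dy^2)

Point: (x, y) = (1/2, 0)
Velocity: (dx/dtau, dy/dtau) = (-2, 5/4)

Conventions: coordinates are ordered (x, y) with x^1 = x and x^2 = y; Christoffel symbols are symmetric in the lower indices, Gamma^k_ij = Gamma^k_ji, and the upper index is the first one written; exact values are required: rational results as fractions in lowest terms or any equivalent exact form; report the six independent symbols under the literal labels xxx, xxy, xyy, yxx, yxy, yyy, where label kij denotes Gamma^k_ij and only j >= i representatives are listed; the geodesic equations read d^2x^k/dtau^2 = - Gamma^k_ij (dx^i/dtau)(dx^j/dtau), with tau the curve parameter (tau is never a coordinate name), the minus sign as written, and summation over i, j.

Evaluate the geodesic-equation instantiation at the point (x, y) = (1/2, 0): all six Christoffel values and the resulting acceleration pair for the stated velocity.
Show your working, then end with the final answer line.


E = 2, F = 0, G = 289/4 at the point
E_x = 0, E_y = 0, F_x = 0, F_y = 0, G_x = 17, G_y = 0
EG - F^2 = 289/2;  g^inv = (2/289) * [[289/4, 0], [0, 2]]
first-kind symbols [ij,l] = (1/2)(d_i g_jl + d_j g_il - d_l g_ij): [xx,x] = E_x/2 = 0, [xx,y] = F_x - E_y/2 = 0, [xy,x] = E_y/2 = 0, [xy,y] = G_x/2 = 17/2, [yy,x] = F_y - G_x/2 = -17/2, [yy,y] = G_y/2 = 0
Gamma^x_ij = (G*[ij,x] - F*[ij,y])/(EG - F^2), Gamma^y_ij = (E*[ij,y] - F*[ij,x])/(EG - F^2)
Gamma_xxx = 0, Gamma_xxy = 0, Gamma_xyy = -17/4, Gamma_yxx = 0, Gamma_yxy = 2/17, Gamma_yyy = 0
d^2x/dtau^2 = -(Gamma_xxx*(-2)^2 + 2*Gamma_xxy*(-2)*(5/4) + Gamma_xyy*(5/4)^2) = 425/64
d^2y/dtau^2 = -(Gamma_yxx*(-2)^2 + 2*Gamma_yxy*(-2)*(5/4) + Gamma_yyy*(5/4)^2) = 10/17

Answer: Gamma_xxx = 0, Gamma_xxy = 0, Gamma_xyy = -17/4, Gamma_yxx = 0, Gamma_yxy = 2/17, Gamma_yyy = 0; accelerations (d^2x/dtau^2, d^2y/dtau^2) = (425/64, 10/17)


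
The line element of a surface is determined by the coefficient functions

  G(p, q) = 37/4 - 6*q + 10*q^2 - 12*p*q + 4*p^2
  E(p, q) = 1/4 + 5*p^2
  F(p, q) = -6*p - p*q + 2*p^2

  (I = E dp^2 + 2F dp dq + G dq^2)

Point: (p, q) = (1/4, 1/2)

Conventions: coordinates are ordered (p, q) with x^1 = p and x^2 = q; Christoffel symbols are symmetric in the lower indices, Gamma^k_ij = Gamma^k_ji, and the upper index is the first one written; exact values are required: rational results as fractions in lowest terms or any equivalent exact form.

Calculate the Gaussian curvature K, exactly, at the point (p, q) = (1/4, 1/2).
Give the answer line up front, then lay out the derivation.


Answer: K = -3056/1323

E = 9/16, F = -3/2, G = 15/2, EG - F^2 = 63/32 at the point
E_p = 5/2, E_q = 0, F_p = -11/2, F_q = -1/4, G_p = -4, G_q = 1
E_qq = 0, F_pq = -1, G_pp = 8
By Brioschi, K is (det M1 - det M2) divided by (EG - F^2) squared.
M1 = [[-E_qq/2 + F_pq - G_pp/2, E_p/2, F_p - E_q/2], [F_q - G_p/2, E, F], [G_q/2, F, G]] = [[-5, 5/4, -11/2], [7/4, 9/16, -3/2], [1/2, -3/2, 15/2]]; det M1 = -717/64
M2 = [[0, E_q/2, G_p/2], [E_q/2, E, F], [G_p/2, F, G]] = [[0, 0, -2], [0, 9/16, -3/2], [-2, -3/2, 15/2]]; det M2 = -9/4
det M1 - det M2 = -573/64; K = -573/64 / (63/32)^2 = -3056/1323


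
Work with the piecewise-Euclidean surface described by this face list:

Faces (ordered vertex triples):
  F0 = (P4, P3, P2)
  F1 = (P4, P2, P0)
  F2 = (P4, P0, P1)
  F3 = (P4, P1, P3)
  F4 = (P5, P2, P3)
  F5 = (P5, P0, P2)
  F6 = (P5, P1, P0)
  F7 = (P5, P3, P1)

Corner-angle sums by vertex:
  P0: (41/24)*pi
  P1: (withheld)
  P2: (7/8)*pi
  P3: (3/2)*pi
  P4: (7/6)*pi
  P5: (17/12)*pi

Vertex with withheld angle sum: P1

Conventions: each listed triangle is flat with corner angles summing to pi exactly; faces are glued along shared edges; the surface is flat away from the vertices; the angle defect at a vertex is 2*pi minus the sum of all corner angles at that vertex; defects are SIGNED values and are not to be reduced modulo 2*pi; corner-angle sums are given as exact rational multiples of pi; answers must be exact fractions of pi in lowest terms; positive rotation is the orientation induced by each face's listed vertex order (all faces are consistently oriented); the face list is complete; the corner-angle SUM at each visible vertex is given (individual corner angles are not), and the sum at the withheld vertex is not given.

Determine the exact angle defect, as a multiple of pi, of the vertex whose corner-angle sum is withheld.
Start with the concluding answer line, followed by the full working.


Answer: defect(P1) = (2/3)*pi

V = 6, E = 12, F = 8; chi = V - E + F = 2
Gauss-Bonnet: total defect = 2*pi*chi = 4*pi; visible defects sum to (10/3)*pi


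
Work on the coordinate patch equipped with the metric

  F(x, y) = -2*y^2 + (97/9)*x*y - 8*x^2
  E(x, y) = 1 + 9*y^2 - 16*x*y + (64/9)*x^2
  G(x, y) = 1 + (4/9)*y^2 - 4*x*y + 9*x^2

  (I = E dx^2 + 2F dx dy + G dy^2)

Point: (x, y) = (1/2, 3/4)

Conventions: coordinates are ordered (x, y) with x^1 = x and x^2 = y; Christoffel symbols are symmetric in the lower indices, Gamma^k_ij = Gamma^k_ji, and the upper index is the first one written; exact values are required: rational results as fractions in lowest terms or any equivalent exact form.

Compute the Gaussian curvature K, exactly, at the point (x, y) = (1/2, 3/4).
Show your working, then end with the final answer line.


E = 265/144, F = 11/12, G = 2, EG - F^2 = 409/144 at the point
E_x = -44/9, E_y = 11/2, F_x = 1/12, F_y = 43/18, G_x = 6, G_y = -4/3
E_yy = 18, F_xy = 97/9, G_xx = 18
Brioschi: K = (det M1 - det M2) / (EG - F^2)^2 with the standard first/second-derivative matrices M1, M2.
M1 = [[-E_yy/2 + F_xy - G_xx/2, E_x/2, F_x - E_y/2], [F_y - G_x/2, E, F], [G_y/2, F, G]] = [[-65/9, -22/9, -8/3], [-11/18, 265/144, 11/12], [-2/3, 11/12, 2]]; det M1 = -3425/144
M2 = [[0, E_y/2, G_x/2], [E_y/2, E, F], [G_x/2, F, G]] = [[0, 11/4, 3], [11/4, 265/144, 11/12], [3, 11/12, 2]]; det M2 = -265/16
det M1 - det M2 = -65/9; K = -65/9 / (409/144)^2 = -149760/167281

Answer: K = -149760/167281


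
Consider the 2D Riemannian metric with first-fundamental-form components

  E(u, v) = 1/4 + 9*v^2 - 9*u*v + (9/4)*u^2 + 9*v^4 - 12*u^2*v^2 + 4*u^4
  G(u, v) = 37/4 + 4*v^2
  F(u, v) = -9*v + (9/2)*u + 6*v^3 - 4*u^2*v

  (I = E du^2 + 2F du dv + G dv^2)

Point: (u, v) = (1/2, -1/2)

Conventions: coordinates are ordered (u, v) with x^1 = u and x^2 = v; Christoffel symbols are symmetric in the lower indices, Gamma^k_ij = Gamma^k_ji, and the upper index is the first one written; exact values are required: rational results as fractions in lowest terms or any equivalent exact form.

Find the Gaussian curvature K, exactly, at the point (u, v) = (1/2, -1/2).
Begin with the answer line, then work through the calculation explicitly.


Answer: K = 50624/168921

E = 43/8, F = 13/2, G = 41/4, EG - F^2 = 411/32 at the point
E_u = 23/4, E_v = -15, F_u = 13/2, F_v = -11/2, G_u = 0, G_v = -4
E_vv = 39, F_uv = -4, G_uu = 0
Apply the Brioschi formula K = (det M1 - det M2)/(EG - F^2)^2 over the derivative matrices of E, F, G.
M1 = [[-E_vv/2 + F_uv - G_uu/2, E_u/2, F_u - E_v/2], [F_v - G_u/2, E, F], [G_v/2, F, G]] = [[-47/2, 23/8, 14], [-11/2, 43/8, 13/2], [-2, 13/2, 41/4]]; det M1 = -4217/8
M2 = [[0, E_v/2, G_u/2], [E_v/2, E, F], [G_u/2, F, G]] = [[0, -15/2, 0], [-15/2, 43/8, 13/2], [0, 13/2, 41/4]]; det M2 = -9225/16
det M1 - det M2 = 791/16; K = 791/16 / (411/32)^2 = 50624/168921


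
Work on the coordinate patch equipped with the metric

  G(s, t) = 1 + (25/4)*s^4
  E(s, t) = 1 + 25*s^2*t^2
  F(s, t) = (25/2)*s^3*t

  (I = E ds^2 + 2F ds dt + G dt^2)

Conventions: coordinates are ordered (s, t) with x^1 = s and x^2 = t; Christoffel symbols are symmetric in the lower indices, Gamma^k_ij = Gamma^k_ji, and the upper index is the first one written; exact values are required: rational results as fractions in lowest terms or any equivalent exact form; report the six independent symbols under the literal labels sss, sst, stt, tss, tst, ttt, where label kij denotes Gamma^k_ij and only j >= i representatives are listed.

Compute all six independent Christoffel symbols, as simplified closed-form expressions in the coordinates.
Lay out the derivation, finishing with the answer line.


E = 1 + 25*s^2*t^2; F = (25/2)*s^3*t; G = 1 + (25/4)*s^4
Gamma^k_ij = (1/2) g^{kl} (d_i g_jl + d_j g_il - d_l g_ij), with g^inv = (1/(EG-F^2)) [[G, -F], [-F, E]]
first partials: E_s = 50*s*t^2, E_t = 50*s^2*t, F_s = (75/2)*s^2*t, F_t = (25/2)*s^3, G_s = 25*s^3, G_t = 0
D = EG - F^2 = 1 + 25*s^2*t^2 + (25/4)*s^4
expanded: Gamma^s_ss = (G E_s - 2F F_s + F E_t)/(2D), Gamma^s_st = (G E_t - F G_s)/(2D), Gamma^s_tt = (2G F_t - G G_s - F G_t)/(2D), Gamma^t_ss = (2E F_s - E E_t - F E_s)/(2D), Gamma^t_st = (E G_s - F E_t)/(2D), Gamma^t_tt = (E G_t - 2F F_t + F G_s)/(2D); substitute and cancel common factors

Answer: Gamma_sss = 100*s*t^2/(25*s^4 + 100*s^2*t^2 + 4), Gamma_sst = 100*s^2*t/(25*s^4 + 100*s^2*t^2 + 4), Gamma_stt = 0, Gamma_tss = 50*s^2*t/(25*s^4 + 100*s^2*t^2 + 4), Gamma_tst = 50*s^3/(25*s^4 + 100*s^2*t^2 + 4), Gamma_ttt = 0


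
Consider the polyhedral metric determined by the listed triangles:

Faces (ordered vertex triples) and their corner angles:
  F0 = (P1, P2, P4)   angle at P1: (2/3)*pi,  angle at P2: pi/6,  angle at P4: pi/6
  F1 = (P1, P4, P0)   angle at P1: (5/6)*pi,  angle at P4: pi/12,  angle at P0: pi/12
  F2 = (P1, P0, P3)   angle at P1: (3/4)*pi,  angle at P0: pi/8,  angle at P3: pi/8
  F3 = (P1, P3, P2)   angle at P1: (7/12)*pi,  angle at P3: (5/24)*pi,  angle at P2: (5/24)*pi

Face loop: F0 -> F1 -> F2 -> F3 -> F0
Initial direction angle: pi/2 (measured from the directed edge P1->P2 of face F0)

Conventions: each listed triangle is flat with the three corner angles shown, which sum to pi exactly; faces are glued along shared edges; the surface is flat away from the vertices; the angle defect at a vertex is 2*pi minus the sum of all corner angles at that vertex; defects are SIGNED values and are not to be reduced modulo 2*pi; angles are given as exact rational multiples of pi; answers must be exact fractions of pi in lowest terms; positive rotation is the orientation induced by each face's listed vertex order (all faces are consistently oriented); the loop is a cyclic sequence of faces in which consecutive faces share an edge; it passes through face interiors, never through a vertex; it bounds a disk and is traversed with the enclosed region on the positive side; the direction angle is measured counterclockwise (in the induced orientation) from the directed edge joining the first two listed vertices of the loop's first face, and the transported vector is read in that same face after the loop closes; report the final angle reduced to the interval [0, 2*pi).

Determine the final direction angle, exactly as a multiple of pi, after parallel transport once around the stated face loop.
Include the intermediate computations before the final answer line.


enclosed vertex P1: corner angles sum to (17/6)*pi, defect = 2*pi - (17/6)*pi = (-5/6)*pi
summing the enclosed defects onto the initial angle, mod 2*pi in the induced orientation:
final angle = pi/2 - (5/6)*pi = (5/3)*pi (mod 2*pi)

Answer: final direction angle = (5/3)*pi


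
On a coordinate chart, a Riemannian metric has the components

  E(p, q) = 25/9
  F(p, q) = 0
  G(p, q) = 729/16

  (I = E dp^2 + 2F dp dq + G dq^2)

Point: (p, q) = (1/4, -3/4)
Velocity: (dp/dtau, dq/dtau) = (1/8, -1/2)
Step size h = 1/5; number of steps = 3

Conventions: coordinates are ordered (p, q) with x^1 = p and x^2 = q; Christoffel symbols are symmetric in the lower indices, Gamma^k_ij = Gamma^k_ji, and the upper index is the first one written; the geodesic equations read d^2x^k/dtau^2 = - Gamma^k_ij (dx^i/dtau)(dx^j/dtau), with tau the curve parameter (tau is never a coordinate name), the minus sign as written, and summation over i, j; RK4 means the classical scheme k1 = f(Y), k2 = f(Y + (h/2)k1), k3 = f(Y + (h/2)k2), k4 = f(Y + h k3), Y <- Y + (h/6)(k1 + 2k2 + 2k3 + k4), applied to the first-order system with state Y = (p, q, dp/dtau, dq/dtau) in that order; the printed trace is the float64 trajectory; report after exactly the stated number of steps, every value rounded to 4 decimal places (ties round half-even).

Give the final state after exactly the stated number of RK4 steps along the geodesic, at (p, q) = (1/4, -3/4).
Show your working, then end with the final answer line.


f(Y) = (dp/dtau, dq/dtau, -Gamma^p_ij Y'^i Y'^j, -Gamma^q_ij Y'^i Y'^j) with the Gammas evaluated at the stage position; h = 0.200000; intermediate values shown to 6 dp
step 0: p = 0.2500, q = -0.7500, dp/dtau = 0.1250, dq/dtau = -0.5000
step 1:
  k1: at (p, q) = (0.250000, -0.750000), (dp/dtau, dq/dtau) = (0.125000, -0.500000); Gamma_ppp = 0.000000, Gamma_ppq = 0.000000, Gamma_pqq = 0.000000, Gamma_qpp = 0.000000, Gamma_qpq = 0.000000, Gamma_qqq = 0.000000; k1 = (0.125000, -0.500000, 0.000000, 0.000000)
  k2: at (p, q) = (0.262500, -0.800000), (dp/dtau, dq/dtau) = (0.125000, -0.500000); Gamma_ppp = 0.000000, Gamma_ppq = 0.000000, Gamma_pqq = 0.000000, Gamma_qpp = 0.000000, Gamma_qpq = 0.000000, Gamma_qqq = 0.000000; k2 = (0.125000, -0.500000, 0.000000, 0.000000)
  k3: at (p, q) = (0.262500, -0.800000), (dp/dtau, dq/dtau) = (0.125000, -0.500000); Gamma_ppp = 0.000000, Gamma_ppq = 0.000000, Gamma_pqq = 0.000000, Gamma_qpp = 0.000000, Gamma_qpq = 0.000000, Gamma_qqq = 0.000000; k3 = (0.125000, -0.500000, 0.000000, 0.000000)
  k4: at (p, q) = (0.275000, -0.850000), (dp/dtau, dq/dtau) = (0.125000, -0.500000); Gamma_ppp = 0.000000, Gamma_ppq = 0.000000, Gamma_pqq = 0.000000, Gamma_qpp = 0.000000, Gamma_qpq = 0.000000, Gamma_qqq = 0.000000; k4 = (0.125000, -0.500000, 0.000000, 0.000000)
  Y <- Y + (h/6)(k1 + 2k2 + 2k3 + k4): p = 0.2750, q = -0.8500, dp/dtau = 0.1250, dq/dtau = -0.5000
step 2:
  k1: at (p, q) = (0.275000, -0.850000), (dp/dtau, dq/dtau) = (0.125000, -0.500000); Gamma_ppp = 0.000000, Gamma_ppq = 0.000000, Gamma_pqq = 0.000000, Gamma_qpp = 0.000000, Gamma_qpq = 0.000000, Gamma_qqq = 0.000000; k1 = (0.125000, -0.500000, 0.000000, 0.000000)
  k2: at (p, q) = (0.287500, -0.900000), (dp/dtau, dq/dtau) = (0.125000, -0.500000); Gamma_ppp = 0.000000, Gamma_ppq = 0.000000, Gamma_pqq = 0.000000, Gamma_qpp = 0.000000, Gamma_qpq = 0.000000, Gamma_qqq = 0.000000; k2 = (0.125000, -0.500000, 0.000000, 0.000000)
  k3: at (p, q) = (0.287500, -0.900000), (dp/dtau, dq/dtau) = (0.125000, -0.500000); Gamma_ppp = 0.000000, Gamma_ppq = 0.000000, Gamma_pqq = 0.000000, Gamma_qpp = 0.000000, Gamma_qpq = 0.000000, Gamma_qqq = 0.000000; k3 = (0.125000, -0.500000, 0.000000, 0.000000)
  k4: at (p, q) = (0.300000, -0.950000), (dp/dtau, dq/dtau) = (0.125000, -0.500000); Gamma_ppp = 0.000000, Gamma_ppq = 0.000000, Gamma_pqq = 0.000000, Gamma_qpp = 0.000000, Gamma_qpq = 0.000000, Gamma_qqq = 0.000000; k4 = (0.125000, -0.500000, 0.000000, 0.000000)
  Y <- Y + (h/6)(k1 + 2k2 + 2k3 + k4): p = 0.3000, q = -0.9500, dp/dtau = 0.1250, dq/dtau = -0.5000
step 3:
  k1: at (p, q) = (0.300000, -0.950000), (dp/dtau, dq/dtau) = (0.125000, -0.500000); Gamma_ppp = 0.000000, Gamma_ppq = 0.000000, Gamma_pqq = 0.000000, Gamma_qpp = 0.000000, Gamma_qpq = 0.000000, Gamma_qqq = 0.000000; k1 = (0.125000, -0.500000, 0.000000, 0.000000)
  k2: at (p, q) = (0.312500, -1.000000), (dp/dtau, dq/dtau) = (0.125000, -0.500000); Gamma_ppp = 0.000000, Gamma_ppq = 0.000000, Gamma_pqq = 0.000000, Gamma_qpp = 0.000000, Gamma_qpq = 0.000000, Gamma_qqq = 0.000000; k2 = (0.125000, -0.500000, 0.000000, 0.000000)
  k3: at (p, q) = (0.312500, -1.000000), (dp/dtau, dq/dtau) = (0.125000, -0.500000); Gamma_ppp = 0.000000, Gamma_ppq = 0.000000, Gamma_pqq = 0.000000, Gamma_qpp = 0.000000, Gamma_qpq = 0.000000, Gamma_qqq = 0.000000; k3 = (0.125000, -0.500000, 0.000000, 0.000000)
  k4: at (p, q) = (0.325000, -1.050000), (dp/dtau, dq/dtau) = (0.125000, -0.500000); Gamma_ppp = 0.000000, Gamma_ppq = 0.000000, Gamma_pqq = 0.000000, Gamma_qpp = 0.000000, Gamma_qpq = 0.000000, Gamma_qqq = 0.000000; k4 = (0.125000, -0.500000, 0.000000, 0.000000)
  Y <- Y + (h/6)(k1 + 2k2 + 2k3 + k4): p = 0.3250, q = -1.0500, dp/dtau = 0.1250, dq/dtau = -0.5000

Answer: p = 0.3250, q = -1.0500, dp/dtau = 0.1250, dq/dtau = -0.5000


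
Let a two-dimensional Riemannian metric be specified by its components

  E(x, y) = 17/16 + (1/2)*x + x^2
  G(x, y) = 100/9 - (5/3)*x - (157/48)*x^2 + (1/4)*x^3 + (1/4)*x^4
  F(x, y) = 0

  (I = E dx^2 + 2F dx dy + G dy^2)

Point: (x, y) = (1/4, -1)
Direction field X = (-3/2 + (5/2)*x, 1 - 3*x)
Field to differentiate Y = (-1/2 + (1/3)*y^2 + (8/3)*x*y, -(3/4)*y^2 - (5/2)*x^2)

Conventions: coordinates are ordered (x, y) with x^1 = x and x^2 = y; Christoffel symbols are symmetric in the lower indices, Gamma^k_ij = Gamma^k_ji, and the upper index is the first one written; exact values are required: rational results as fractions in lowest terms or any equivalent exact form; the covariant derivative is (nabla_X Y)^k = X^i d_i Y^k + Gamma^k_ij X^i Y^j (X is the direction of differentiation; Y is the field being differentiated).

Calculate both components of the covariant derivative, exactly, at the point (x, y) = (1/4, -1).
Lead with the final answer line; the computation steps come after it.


Answer: (nabla_X Y)^x = 71621/30720, (nabla_X Y)^y = 13719/9952

E = 5/4, F = 0, G = 96721/9216 at the point
E_x = 1, E_y = 0, F_x = 0, F_y = 0, G_x = -311/96, G_y = 0
EG - F^2 = 483605/36864;  g^inv = (36864/483605) * [[96721/9216, 0], [0, 5/4]]
first-kind symbols [ij,l] = (1/2)(d_i g_jl + d_j g_il - d_l g_ij): [xx,x] = E_x/2 = 1/2, [xx,y] = F_x - E_y/2 = 0, [xy,x] = E_y/2 = 0, [xy,y] = G_x/2 = -311/192, [yy,x] = F_y - G_x/2 = 311/192, [yy,y] = G_y/2 = 0
Gamma^x_ij = (G*[ij,x] - F*[ij,y])/(EG - F^2), Gamma^y_ij = (E*[ij,y] - F*[ij,x])/(EG - F^2)
Gamma_xxx = 2/5, Gamma_xxy = 0, Gamma_xyy = 311/240, Gamma_yxx = 0, Gamma_yxy = -48/311, Gamma_yyy = 0
X = (-7/8, 1/4), Y = (-5/6, -29/32) at the point
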